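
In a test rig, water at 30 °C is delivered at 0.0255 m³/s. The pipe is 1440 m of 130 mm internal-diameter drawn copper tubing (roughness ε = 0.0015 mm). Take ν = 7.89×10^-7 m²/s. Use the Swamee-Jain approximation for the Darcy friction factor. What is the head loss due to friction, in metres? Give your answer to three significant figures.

h_f ≈ 29.9 m

V = 4Q/(πD²) = 4·0.0255/(π·0.130²) = 1.921 m/s
Re = VD/ν = 1.921·0.130/7.89×10^-7 = 3.17×10^5 → turbulent
ε/D = 0.0015/130 = 1.15×10^-5
Swamee-Jain: f = 0.01437
h_f = f(L/D)V²/(2g) = 0.01437·(1440/0.130)·1.921²/(2·9.81) = 29.94 m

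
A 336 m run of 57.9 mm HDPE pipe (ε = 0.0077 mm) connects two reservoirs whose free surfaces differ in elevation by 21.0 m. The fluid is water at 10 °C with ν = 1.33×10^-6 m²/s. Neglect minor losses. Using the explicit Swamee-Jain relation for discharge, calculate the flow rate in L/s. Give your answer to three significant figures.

Swamee-Jain (Type II): Q = -0.965·√(gD⁵h_f/L)·ln[ε/(3.7D) + √(3.17ν²L/(gD³h_f))]
√(gD⁵h_f/L) = √(9.81·0.0579⁵·21.0/336) = 6.316×10^-4
ε/(3.7D) = 3.59×10^-5; √(3.17ν²L/(gD³h_f)) = 2.17×10^-4
Q = -0.965·6.316×10^-4·ln(2.530×10^-4) = 0.005048 m³/s
Check: V = 1.92 m/s, Re = 8.35×10^4, f = 0.01926, h_f = 20.9 m ≈ 21.0 m ✓

Q ≈ 5.05 L/s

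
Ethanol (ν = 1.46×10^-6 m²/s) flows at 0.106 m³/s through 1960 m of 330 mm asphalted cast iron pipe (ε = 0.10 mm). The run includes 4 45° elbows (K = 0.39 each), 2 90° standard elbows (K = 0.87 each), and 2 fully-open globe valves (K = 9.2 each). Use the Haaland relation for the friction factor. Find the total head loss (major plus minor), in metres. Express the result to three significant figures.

V = 4Q/(πD²) = 1.239 m/s; V²/2g = 0.07828 m
Re = 2.80×10^5, ε/D = 3.03×10^-4 → f = 0.01693 (Haaland)
Major: h_f = f(L/D)·V²/2g = 0.01693·5939·0.07828 = 7.871 m
Minor: ΣK = 21.7; h_m = ΣK·V²/2g = 1.699 m
Total H_L = 7.871 + 1.699 = 9.570 m

H_L ≈ 9.57 m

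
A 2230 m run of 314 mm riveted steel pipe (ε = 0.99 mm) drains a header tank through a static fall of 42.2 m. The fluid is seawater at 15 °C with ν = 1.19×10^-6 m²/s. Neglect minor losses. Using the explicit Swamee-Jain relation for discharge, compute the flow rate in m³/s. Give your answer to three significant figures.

Q ≈ 0.162 m³/s

Swamee-Jain (Type II): Q = -0.965·√(gD⁵h_f/L)·ln[ε/(3.7D) + √(3.17ν²L/(gD³h_f))]
√(gD⁵h_f/L) = √(9.81·0.314⁵·42.2/2230) = 0.02380
ε/(3.7D) = 8.52×10^-4; √(3.17ν²L/(gD³h_f)) = 2.79×10^-5
Q = -0.965·0.02380·ln(8.801×10^-4) = 0.1616 m³/s
Check: V = 2.09 m/s, Re = 5.51×10^5, f = 0.02687, h_f = 42.4 m ≈ 42.2 m ✓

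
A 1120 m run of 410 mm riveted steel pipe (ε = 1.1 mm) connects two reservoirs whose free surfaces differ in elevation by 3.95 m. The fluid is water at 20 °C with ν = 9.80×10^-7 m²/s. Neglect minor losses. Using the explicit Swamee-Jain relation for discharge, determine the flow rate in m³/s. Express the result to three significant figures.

Q ≈ 0.139 m³/s

Swamee-Jain (Type II): Q = -0.965·√(gD⁵h_f/L)·ln[ε/(3.7D) + √(3.17ν²L/(gD³h_f))]
√(gD⁵h_f/L) = √(9.81·0.410⁵·3.95/1120) = 0.02002
ε/(3.7D) = 7.25×10^-4; √(3.17ν²L/(gD³h_f)) = 3.57×10^-5
Q = -0.965·0.02002·ln(7.608×10^-4) = 0.1387 m³/s
Check: V = 1.05 m/s, Re = 4.40×10^5, f = 0.02582, h_f = 3.97 m ≈ 3.95 m ✓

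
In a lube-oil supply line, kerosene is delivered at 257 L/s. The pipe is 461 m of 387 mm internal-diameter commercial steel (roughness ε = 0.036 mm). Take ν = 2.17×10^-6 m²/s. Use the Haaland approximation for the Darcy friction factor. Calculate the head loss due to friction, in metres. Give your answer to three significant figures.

V = 4Q/(πD²) = 4·0.257/(π·0.387²) = 2.185 m/s
Re = VD/ν = 2.185·0.387/2.17×10^-6 = 3.90×10^5 → turbulent
ε/D = 0.036/387 = 9.30×10^-5
Haaland: f = 0.01463
h_f = f(L/D)V²/(2g) = 0.01463·(461/0.387)·2.185²/(2·9.81) = 4.241 m

h_f ≈ 4.24 m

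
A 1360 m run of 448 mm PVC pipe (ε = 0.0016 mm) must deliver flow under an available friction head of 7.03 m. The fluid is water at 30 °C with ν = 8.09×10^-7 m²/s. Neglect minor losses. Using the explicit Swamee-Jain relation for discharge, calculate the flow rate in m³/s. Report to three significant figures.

Swamee-Jain (Type II): Q = -0.965·√(gD⁵h_f/L)·ln[ε/(3.7D) + √(3.17ν²L/(gD³h_f))]
√(gD⁵h_f/L) = √(9.81·0.448⁵·7.03/1360) = 0.03025
ε/(3.7D) = 9.65×10^-7; √(3.17ν²L/(gD³h_f)) = 2.13×10^-5
Q = -0.965·0.03025·ln(2.230×10^-5) = 0.3127 m³/s
Check: V = 1.98 m/s, Re = 1.10×10^6, f = 0.01152, h_f = 7.01 m ≈ 7.03 m ✓

Q ≈ 0.313 m³/s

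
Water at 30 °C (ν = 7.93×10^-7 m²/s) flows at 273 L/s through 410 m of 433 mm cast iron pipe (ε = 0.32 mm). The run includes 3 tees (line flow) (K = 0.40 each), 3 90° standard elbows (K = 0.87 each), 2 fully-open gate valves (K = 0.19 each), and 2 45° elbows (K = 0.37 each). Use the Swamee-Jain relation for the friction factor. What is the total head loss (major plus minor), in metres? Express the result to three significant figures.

V = 4Q/(πD²) = 1.854 m/s; V²/2g = 0.1752 m
Re = 1.01×10^6, ε/D = 7.39×10^-4 → f = 0.01873 (Swamee-Jain)
Major: h_f = f(L/D)·V²/2g = 0.01873·946.9·0.1752 = 3.108 m
Minor: ΣK = 4.93; h_m = ΣK·V²/2g = 0.8637 m
Total H_L = 3.108 + 0.8637 = 3.971 m

H_L ≈ 3.97 m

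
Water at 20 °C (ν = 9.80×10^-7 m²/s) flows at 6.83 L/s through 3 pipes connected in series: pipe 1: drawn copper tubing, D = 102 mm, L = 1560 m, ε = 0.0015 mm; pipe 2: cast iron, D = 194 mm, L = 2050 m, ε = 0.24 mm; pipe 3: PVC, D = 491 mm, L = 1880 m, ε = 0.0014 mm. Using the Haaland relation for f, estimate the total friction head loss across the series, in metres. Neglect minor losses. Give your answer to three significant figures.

H ≈ 10.7 m

Pipe 1: V = 0.8359 m/s, Re = 8.70×10^4, ε/D = 1.47×10^-5, f = 0.01840, h_1 = f(L/D)V²/2g = 10.02 m
Pipe 2: V = 0.2311 m/s, Re = 4.57×10^4, ε/D = 0.00124, f = 0.02465, h_2 = f(L/D)V²/2g = 0.7089 m
Pipe 3: V = 0.03607 m/s, Re = 1.81×10^4, ε/D = 2.85×10^-6, f = 0.02642, h_3 = f(L/D)V²/2g = 0.006709 m
Series → Q common, losses add: H = Σh = 10.74 m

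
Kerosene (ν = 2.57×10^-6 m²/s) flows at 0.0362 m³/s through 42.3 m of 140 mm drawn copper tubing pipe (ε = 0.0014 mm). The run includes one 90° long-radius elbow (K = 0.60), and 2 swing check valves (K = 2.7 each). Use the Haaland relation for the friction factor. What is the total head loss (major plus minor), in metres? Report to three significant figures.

V = 4Q/(πD²) = 2.352 m/s; V²/2g = 0.2819 m
Re = 1.28×10^5, ε/D = 1.00×10^-5 → f = 0.01698 (Haaland)
Major: h_f = f(L/D)·V²/2g = 0.01698·302.1·0.2819 = 1.446 m
Minor: ΣK = 6.00; h_m = ΣK·V²/2g = 1.691 m
Total H_L = 1.446 + 1.691 = 3.137 m

H_L ≈ 3.14 m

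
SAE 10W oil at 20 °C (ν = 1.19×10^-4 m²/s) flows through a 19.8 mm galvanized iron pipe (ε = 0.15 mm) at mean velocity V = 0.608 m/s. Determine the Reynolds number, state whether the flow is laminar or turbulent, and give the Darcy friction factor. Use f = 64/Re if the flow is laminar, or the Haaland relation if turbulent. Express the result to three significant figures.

Re = VD/ν = 0.6080·0.0198/1.19×10^-4 = 101
Re < 2300 → laminar → f = 64/Re = 0.6326

Re ≈ 101; laminar; f = 64/Re ≈ 0.633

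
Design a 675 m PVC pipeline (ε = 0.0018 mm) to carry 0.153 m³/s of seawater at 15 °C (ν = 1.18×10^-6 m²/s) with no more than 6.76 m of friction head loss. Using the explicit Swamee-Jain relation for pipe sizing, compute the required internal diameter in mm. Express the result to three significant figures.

Swamee-Jain (Type III): D = 0.66·[ε^1.25·(LQ²/(gh_f))^4.75 + ν·Q^9.4·(L/(gh_f))^5.2]^0.04
LQ²/(gh_f) = 0.2383; L/(gh_f) = 10.18
Term 1 = ε^1.25·(…)^4.75 = 7.25×10^-11; Term 2 = ν·Q^9.4·(…)^5.2 = 4.45×10^-9
D = 0.66·(7.25×10^-11 + 4.45×10^-9)^0.04 = 0.3060 m = 306 mm
Check: V = 2.08 m/s, Re = 5.39×10^5, f = 0.01301, h_f = 6.33 m ≈ 6.76 m ✓

D ≈ 306 mm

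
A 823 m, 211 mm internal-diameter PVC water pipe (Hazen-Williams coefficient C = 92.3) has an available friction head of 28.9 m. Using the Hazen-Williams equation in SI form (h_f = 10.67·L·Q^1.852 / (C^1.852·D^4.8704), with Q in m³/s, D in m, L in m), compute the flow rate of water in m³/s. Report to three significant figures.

Rearranging: Q = [h_f·C^1.852·D^4.8704 / (10.67·L)]^(1/1.852)
Q = [28.9·92.3^1.852·0.211^4.8704 / (10.67·823)]^0.540 = 0.07041 m³/s

Q ≈ 0.0704 m³/s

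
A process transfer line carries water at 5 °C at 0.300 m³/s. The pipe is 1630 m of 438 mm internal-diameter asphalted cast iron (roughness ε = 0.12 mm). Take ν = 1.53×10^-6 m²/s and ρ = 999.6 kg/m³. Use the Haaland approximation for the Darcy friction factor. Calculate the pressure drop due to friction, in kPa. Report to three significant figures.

Δp ≈ 117 kPa

V = 4Q/(πD²) = 4·0.300/(π·0.438²) = 1.991 m/s
Re = VD/ν = 1.991·0.438/1.53×10^-6 = 5.70×10^5 → turbulent
ε/D = 0.12/438 = 2.74×10^-4
Haaland: f = 0.01581
h_f = f(L/D)V²/(2g) = 0.01581·(1630/0.438)·1.991²/(2·9.81) = 11.89 m
Δp = ρg·h_f = 999.6·9.81·11.89 = 116.5 kPa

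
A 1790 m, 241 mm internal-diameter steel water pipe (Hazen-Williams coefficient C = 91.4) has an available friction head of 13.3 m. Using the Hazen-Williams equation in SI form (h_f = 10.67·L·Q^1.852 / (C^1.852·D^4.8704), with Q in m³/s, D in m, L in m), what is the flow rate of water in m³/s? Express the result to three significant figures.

Rearranging: Q = [h_f·C^1.852·D^4.8704 / (10.67·L)]^(1/1.852)
Q = [13.3·91.4^1.852·0.241^4.8704 / (10.67·1790)]^0.540 = 0.04276 m³/s

Q ≈ 0.0428 m³/s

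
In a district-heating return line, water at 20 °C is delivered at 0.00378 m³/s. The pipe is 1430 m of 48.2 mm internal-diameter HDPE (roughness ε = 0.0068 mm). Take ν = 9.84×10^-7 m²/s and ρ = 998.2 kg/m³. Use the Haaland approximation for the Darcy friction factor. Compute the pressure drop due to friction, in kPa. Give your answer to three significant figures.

V = 4Q/(πD²) = 4·0.00378/(π·0.0482²) = 2.072 m/s
Re = VD/ν = 2.072·0.0482/9.84×10^-7 = 1.01×10^5 → turbulent
ε/D = 0.0068/48.2 = 1.41×10^-4
Haaland: f = 0.01841
h_f = f(L/D)V²/(2g) = 0.01841·(1430/0.0482)·2.072²/(2·9.81) = 119.5 m
Δp = ρg·h_f = 998.2·9.81·119.5 = 1170 kPa

Δp ≈ 1170 kPa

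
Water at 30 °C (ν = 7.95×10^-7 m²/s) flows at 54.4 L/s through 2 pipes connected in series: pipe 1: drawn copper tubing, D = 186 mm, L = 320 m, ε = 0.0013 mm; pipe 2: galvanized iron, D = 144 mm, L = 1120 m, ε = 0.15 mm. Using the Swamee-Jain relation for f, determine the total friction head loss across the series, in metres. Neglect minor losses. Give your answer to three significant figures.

Pipe 1: V = 2.002 m/s, Re = 4.68×10^5, ε/D = 6.99×10^-6, f = 0.01335, h_1 = f(L/D)V²/2g = 4.693 m
Pipe 2: V = 3.340 m/s, Re = 6.05×10^5, ε/D = 0.00104, f = 0.02043, h_2 = f(L/D)V²/2g = 90.35 m
Series → Q common, losses add: H = Σh = 95.05 m

H ≈ 95.0 m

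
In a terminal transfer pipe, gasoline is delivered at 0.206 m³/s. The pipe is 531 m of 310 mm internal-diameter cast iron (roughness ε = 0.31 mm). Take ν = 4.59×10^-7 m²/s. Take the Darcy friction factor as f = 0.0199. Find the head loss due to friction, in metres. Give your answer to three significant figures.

h_f ≈ 12.9 m

V = 4Q/(πD²) = 4·0.206/(π·0.310²) = 2.729 m/s
h_f = f(L/D)V²/(2g) = 0.01990·(531/0.310)·2.729²/(2·9.81) = 12.94 m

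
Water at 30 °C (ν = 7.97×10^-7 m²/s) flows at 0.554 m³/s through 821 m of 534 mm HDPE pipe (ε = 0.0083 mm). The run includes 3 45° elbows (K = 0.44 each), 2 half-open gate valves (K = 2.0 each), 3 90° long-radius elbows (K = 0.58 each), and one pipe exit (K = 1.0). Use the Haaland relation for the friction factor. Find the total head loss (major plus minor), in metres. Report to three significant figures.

H_L ≈ 7.82 m

V = 4Q/(πD²) = 2.474 m/s; V²/2g = 0.3119 m
Re = 1.66×10^6, ε/D = 1.55×10^-5 → f = 0.01107 (Haaland)
Major: h_f = f(L/D)·V²/2g = 0.01107·1537·0.3119 = 5.307 m
Minor: ΣK = 8.06; h_m = ΣK·V²/2g = 2.514 m
Total H_L = 5.307 + 2.514 = 7.821 m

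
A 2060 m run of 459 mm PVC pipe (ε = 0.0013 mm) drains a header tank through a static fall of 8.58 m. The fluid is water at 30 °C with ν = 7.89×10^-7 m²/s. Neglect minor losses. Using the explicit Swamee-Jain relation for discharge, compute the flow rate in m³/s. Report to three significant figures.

Q ≈ 0.297 m³/s

Swamee-Jain (Type II): Q = -0.965·√(gD⁵h_f/L)·ln[ε/(3.7D) + √(3.17ν²L/(gD³h_f))]
√(gD⁵h_f/L) = √(9.81·0.459⁵·8.58/2060) = 0.02885
ε/(3.7D) = 7.65×10^-7; √(3.17ν²L/(gD³h_f)) = 2.23×10^-5
Q = -0.965·0.02885·ln(2.311×10^-5) = 0.2972 m³/s
Check: V = 1.80 m/s, Re = 1.04×10^6, f = 0.01159, h_f = 8.56 m ≈ 8.58 m ✓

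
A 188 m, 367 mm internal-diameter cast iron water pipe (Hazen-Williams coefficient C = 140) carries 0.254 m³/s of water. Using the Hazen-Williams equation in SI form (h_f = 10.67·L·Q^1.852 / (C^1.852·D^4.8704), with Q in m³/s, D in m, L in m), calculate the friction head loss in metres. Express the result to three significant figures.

h_f = 10.67·188·0.254^1.852 / (140^1.852·0.367^4.8704) = 2.217 m

h_f ≈ 2.22 m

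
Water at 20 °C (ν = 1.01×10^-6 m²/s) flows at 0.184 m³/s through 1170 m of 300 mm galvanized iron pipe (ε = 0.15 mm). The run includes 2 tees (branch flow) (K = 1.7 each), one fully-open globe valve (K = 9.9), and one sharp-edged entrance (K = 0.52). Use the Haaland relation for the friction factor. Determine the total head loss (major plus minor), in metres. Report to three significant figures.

V = 4Q/(πD²) = 2.603 m/s; V²/2g = 0.3454 m
Re = 7.73×10^5, ε/D = 5.00×10^-4 → f = 0.01729 (Haaland)
Major: h_f = f(L/D)·V²/2g = 0.01729·3900·0.3454 = 23.29 m
Minor: ΣK = 13.8; h_m = ΣK·V²/2g = 4.773 m
Total H_L = 23.29 + 4.773 = 28.07 m

H_L ≈ 28.1 m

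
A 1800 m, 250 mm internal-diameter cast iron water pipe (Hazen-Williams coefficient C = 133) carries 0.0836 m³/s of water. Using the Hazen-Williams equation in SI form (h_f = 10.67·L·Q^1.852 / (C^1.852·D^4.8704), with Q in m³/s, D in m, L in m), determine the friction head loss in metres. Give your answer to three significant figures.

h_f = 10.67·1800·0.0836^1.852 / (133^1.852·0.250^4.8704) = 19.33 m

h_f ≈ 19.3 m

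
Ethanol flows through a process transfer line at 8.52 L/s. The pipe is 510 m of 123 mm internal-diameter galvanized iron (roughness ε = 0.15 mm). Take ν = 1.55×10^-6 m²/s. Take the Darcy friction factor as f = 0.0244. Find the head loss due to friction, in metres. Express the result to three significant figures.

h_f ≈ 2.65 m

V = 4Q/(πD²) = 4·0.00852/(π·0.123²) = 0.7170 m/s
h_f = f(L/D)V²/(2g) = 0.02440·(510/0.123)·0.7170²/(2·9.81) = 2.651 m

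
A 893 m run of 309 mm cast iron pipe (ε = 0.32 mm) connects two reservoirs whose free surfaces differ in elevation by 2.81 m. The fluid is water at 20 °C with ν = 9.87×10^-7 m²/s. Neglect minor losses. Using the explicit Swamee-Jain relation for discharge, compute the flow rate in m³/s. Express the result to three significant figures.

Swamee-Jain (Type II): Q = -0.965·√(gD⁵h_f/L)·ln[ε/(3.7D) + √(3.17ν²L/(gD³h_f))]
√(gD⁵h_f/L) = √(9.81·0.309⁵·2.81/893) = 0.009325
ε/(3.7D) = 2.80×10^-4; √(3.17ν²L/(gD³h_f)) = 5.82×10^-5
Q = -0.965·0.009325·ln(3.381×10^-4) = 0.07192 m³/s
Check: V = 0.959 m/s, Re = 3.00×10^5, f = 0.02089, h_f = 2.83 m ≈ 2.81 m ✓

Q ≈ 0.0719 m³/s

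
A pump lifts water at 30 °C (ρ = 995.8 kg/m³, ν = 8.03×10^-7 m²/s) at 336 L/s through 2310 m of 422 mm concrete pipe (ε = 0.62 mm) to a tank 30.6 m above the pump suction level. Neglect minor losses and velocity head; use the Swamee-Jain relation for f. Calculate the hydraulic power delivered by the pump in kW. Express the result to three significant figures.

V = 4Q/(πD²) = 2.402 m/s; Re = 1.26×10^6; ε/D = 0.00147; f = 0.02187
h_f = f(L/D)V²/2g = 35.21 m
Total head H = z + h_f = 30.6 + 35.21 = 65.81 m
P_hyd = ρgQH = 995.8·9.81·0.336·65.81 = 216.0 kW

P_hyd ≈ 216 kW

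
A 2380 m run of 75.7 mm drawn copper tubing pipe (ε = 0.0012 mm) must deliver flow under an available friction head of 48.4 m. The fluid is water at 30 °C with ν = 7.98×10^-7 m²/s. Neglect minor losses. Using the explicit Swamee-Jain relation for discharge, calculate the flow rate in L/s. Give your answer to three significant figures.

Swamee-Jain (Type II): Q = -0.965·√(gD⁵h_f/L)·ln[ε/(3.7D) + √(3.17ν²L/(gD³h_f))]
√(gD⁵h_f/L) = √(9.81·0.0757⁵·48.4/2380) = 7.042×10^-4
ε/(3.7D) = 4.28×10^-6; √(3.17ν²L/(gD³h_f)) = 1.53×10^-4
Q = -0.965·7.042×10^-4·ln(1.570×10^-4) = 0.005952 m³/s
Check: V = 1.32 m/s, Re = 1.25×10^5, f = 0.01716, h_f = 48.1 m ≈ 48.4 m ✓

Q ≈ 5.95 L/s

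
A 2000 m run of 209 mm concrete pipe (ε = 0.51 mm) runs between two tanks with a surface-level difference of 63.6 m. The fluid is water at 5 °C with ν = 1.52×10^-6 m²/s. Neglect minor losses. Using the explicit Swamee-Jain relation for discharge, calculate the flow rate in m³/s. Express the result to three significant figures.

Swamee-Jain (Type II): Q = -0.965·√(gD⁵h_f/L)·ln[ε/(3.7D) + √(3.17ν²L/(gD³h_f))]
√(gD⁵h_f/L) = √(9.81·0.209⁵·63.6/2000) = 0.01115
ε/(3.7D) = 6.60×10^-4; √(3.17ν²L/(gD³h_f)) = 5.07×10^-5
Q = -0.965·0.01115·ln(7.102×10^-4) = 0.07803 m³/s
Check: V = 2.27 m/s, Re = 3.13×10^5, f = 0.02536, h_f = 64.0 m ≈ 63.6 m ✓

Q ≈ 0.0780 m³/s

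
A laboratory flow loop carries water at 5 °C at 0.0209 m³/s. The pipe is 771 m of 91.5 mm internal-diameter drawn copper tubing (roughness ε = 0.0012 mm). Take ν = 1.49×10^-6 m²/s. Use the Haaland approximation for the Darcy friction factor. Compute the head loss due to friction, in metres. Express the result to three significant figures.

V = 4Q/(πD²) = 4·0.0209/(π·0.0915²) = 3.178 m/s
Re = VD/ν = 3.178·0.0915/1.49×10^-6 = 1.95×10^5 → turbulent
ε/D = 0.0012/91.5 = 1.31×10^-5
Haaland: f = 0.01565
h_f = f(L/D)V²/(2g) = 0.01565·(771/0.0915)·3.178²/(2·9.81) = 67.90 m

h_f ≈ 67.9 m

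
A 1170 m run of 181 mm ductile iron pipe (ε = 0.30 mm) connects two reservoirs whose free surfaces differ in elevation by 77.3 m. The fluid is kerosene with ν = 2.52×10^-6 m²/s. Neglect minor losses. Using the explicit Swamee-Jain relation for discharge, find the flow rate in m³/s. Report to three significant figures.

Q ≈ 0.0819 m³/s

Swamee-Jain (Type II): Q = -0.965·√(gD⁵h_f/L)·ln[ε/(3.7D) + √(3.17ν²L/(gD³h_f))]
√(gD⁵h_f/L) = √(9.81·0.181⁵·77.3/1170) = 0.01122
ε/(3.7D) = 4.48×10^-4; √(3.17ν²L/(gD³h_f)) = 7.24×10^-5
Q = -0.965·0.01122·ln(5.203×10^-4) = 0.08187 m³/s
Check: V = 3.18 m/s, Re = 2.29×10^5, f = 0.02335, h_f = 77.9 m ≈ 77.3 m ✓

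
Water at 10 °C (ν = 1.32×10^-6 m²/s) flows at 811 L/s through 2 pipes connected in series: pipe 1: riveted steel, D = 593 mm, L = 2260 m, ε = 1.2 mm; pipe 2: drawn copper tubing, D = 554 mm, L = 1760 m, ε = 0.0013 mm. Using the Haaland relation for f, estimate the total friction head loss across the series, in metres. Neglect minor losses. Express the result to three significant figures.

Pipe 1: V = 2.936 m/s, Re = 1.32×10^6, ε/D = 0.00202, f = 0.02366, h_1 = f(L/D)V²/2g = 39.63 m
Pipe 2: V = 3.364 m/s, Re = 1.41×10^6, ε/D = 2.35×10^-6, f = 0.01099, h_2 = f(L/D)V²/2g = 20.14 m
Series → Q common, losses add: H = Σh = 59.78 m

H ≈ 59.8 m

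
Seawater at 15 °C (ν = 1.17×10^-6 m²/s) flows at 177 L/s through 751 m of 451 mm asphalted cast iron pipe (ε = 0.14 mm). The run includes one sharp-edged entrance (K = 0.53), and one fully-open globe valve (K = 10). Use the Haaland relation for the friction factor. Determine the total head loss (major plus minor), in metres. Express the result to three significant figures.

V = 4Q/(πD²) = 1.108 m/s; V²/2g = 0.06257 m
Re = 4.27×10^5, ε/D = 3.10×10^-4 → f = 0.01641 (Haaland)
Major: h_f = f(L/D)·V²/2g = 0.01641·1665·0.06257 = 1.710 m
Minor: ΣK = 10.5; h_m = ΣK·V²/2g = 0.6589 m
Total H_L = 1.710 + 0.6589 = 2.369 m

H_L ≈ 2.37 m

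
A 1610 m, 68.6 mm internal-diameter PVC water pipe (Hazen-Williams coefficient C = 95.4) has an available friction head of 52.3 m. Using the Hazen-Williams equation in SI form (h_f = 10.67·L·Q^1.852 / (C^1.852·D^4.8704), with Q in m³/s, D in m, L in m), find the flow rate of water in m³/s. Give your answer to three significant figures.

Rearranging: Q = [h_f·C^1.852·D^4.8704 / (10.67·L)]^(1/1.852)
Q = [52.3·95.4^1.852·0.0686^4.8704 / (10.67·1610)]^0.540 = 0.003635 m³/s

Q ≈ 0.00364 m³/s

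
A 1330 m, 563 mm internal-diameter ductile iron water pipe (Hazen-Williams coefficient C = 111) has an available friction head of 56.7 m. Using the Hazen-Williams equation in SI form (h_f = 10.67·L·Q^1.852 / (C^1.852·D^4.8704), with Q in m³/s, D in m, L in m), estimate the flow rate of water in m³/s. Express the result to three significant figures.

Rearranging: Q = [h_f·C^1.852·D^4.8704 / (10.67·L)]^(1/1.852)
Q = [56.7·111^1.852·0.563^4.8704 / (10.67·1330)]^0.540 = 1.242 m³/s

Q ≈ 1.24 m³/s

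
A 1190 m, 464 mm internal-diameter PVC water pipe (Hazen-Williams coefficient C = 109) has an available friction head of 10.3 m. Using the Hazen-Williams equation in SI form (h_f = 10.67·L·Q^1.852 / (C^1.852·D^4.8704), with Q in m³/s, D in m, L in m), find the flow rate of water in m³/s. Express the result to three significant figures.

Rearranging: Q = [h_f·C^1.852·D^4.8704 / (10.67·L)]^(1/1.852)
Q = [10.3·109^1.852·0.464^4.8704 / (10.67·1190)]^0.540 = 0.3101 m³/s

Q ≈ 0.310 m³/s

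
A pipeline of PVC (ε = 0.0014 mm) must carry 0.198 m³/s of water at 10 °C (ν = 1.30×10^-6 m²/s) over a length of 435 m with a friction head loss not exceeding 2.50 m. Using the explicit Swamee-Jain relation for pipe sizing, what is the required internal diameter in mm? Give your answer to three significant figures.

Swamee-Jain (Type III): D = 0.66·[ε^1.25·(LQ²/(gh_f))^4.75 + ν·Q^9.4·(L/(gh_f))^5.2]^0.04
LQ²/(gh_f) = 0.6954; L/(gh_f) = 17.74
Term 1 = ε^1.25·(…)^4.75 = 8.57×10^-9; Term 2 = ν·Q^9.4·(…)^5.2 = 9.93×10^-7
D = 0.66·(8.57×10^-9 + 9.93×10^-7)^0.04 = 0.3798 m = 380 mm
Check: V = 1.75 m/s, Re = 5.11×10^5, f = 0.01310, h_f = 2.34 m ≈ 2.50 m ✓

D ≈ 380 mm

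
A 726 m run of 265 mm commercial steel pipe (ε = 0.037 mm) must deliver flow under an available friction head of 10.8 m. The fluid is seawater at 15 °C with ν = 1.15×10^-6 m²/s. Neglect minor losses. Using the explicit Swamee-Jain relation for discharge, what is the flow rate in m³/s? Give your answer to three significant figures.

Swamee-Jain (Type II): Q = -0.965·√(gD⁵h_f/L)·ln[ε/(3.7D) + √(3.17ν²L/(gD³h_f))]
√(gD⁵h_f/L) = √(9.81·0.265⁵·10.8/726) = 0.01381
ε/(3.7D) = 3.77×10^-5; √(3.17ν²L/(gD³h_f)) = 3.93×10^-5
Q = -0.965·0.01381·ln(7.703×10^-5) = 0.1262 m³/s
Check: V = 2.29 m/s, Re = 5.27×10^5, f = 0.01483, h_f = 10.8 m ≈ 10.8 m ✓

Q ≈ 0.126 m³/s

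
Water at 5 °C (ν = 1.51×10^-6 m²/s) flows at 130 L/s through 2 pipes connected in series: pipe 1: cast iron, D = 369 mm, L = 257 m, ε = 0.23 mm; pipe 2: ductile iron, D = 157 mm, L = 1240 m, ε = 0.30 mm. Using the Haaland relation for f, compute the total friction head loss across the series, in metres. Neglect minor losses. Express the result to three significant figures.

Pipe 1: V = 1.216 m/s, Re = 2.97×10^5, ε/D = 6.23×10^-4, f = 0.01877, h_1 = f(L/D)V²/2g = 0.9844 m
Pipe 2: V = 6.715 m/s, Re = 6.98×10^5, ε/D = 0.00191, f = 0.02342, h_2 = f(L/D)V²/2g = 425.2 m
Series → Q common, losses add: H = Σh = 426.2 m

H ≈ 426 m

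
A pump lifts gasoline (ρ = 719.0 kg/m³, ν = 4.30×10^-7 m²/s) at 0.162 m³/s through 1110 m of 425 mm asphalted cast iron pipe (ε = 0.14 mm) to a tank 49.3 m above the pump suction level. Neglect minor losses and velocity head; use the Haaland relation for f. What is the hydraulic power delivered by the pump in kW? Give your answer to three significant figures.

P_hyd ≈ 59.5 kW

V = 4Q/(πD²) = 1.142 m/s; Re = 1.13×10^6; ε/D = 3.29×10^-4; f = 0.01580
h_f = f(L/D)V²/2g = 2.743 m
Total head H = z + h_f = 49.3 + 2.743 = 52.04 m
P_hyd = ρgQH = 719.0·9.81·0.162·52.04 = 59.47 kW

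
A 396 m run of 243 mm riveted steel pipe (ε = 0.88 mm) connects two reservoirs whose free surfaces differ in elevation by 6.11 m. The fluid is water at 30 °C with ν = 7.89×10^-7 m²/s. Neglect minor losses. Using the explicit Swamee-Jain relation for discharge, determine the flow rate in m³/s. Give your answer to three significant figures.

Q ≈ 0.0754 m³/s

Swamee-Jain (Type II): Q = -0.965·√(gD⁵h_f/L)·ln[ε/(3.7D) + √(3.17ν²L/(gD³h_f))]
√(gD⁵h_f/L) = √(9.81·0.243⁵·6.11/396) = 0.01132
ε/(3.7D) = 9.79×10^-4; √(3.17ν²L/(gD³h_f)) = 3.01×10^-5
Q = -0.965·0.01132·ln(0.001009) = 0.07539 m³/s
Check: V = 1.63 m/s, Re = 5.01×10^5, f = 0.02795, h_f = 6.13 m ≈ 6.11 m ✓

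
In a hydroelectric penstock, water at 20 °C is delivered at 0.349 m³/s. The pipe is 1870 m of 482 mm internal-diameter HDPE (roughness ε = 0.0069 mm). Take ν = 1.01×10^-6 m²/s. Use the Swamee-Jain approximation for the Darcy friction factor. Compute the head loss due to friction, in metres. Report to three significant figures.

h_f ≈ 8.76 m

V = 4Q/(πD²) = 4·0.349/(π·0.482²) = 1.913 m/s
Re = VD/ν = 1.913·0.482/1.01×10^-6 = 9.13×10^5 → turbulent
ε/D = 0.0069/482 = 1.43×10^-5
Swamee-Jain: f = 0.01212
h_f = f(L/D)V²/(2g) = 0.01212·(1870/0.482)·1.913²/(2·9.81) = 8.765 m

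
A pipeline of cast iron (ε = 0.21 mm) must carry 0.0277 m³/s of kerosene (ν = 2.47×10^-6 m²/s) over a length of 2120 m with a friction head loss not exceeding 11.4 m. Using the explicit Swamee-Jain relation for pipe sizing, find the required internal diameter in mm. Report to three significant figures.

Swamee-Jain (Type III): D = 0.66·[ε^1.25·(LQ²/(gh_f))^4.75 + ν·Q^9.4·(L/(gh_f))^5.2]^0.04
LQ²/(gh_f) = 0.01455; L/(gh_f) = 18.96
Term 1 = ε^1.25·(…)^4.75 = 4.74×10^-14; Term 2 = ν·Q^9.4·(…)^5.2 = 2.49×10^-14
D = 0.66·(4.74×10^-14 + 2.49×10^-14)^0.04 = 0.1967 m = 197 mm
Check: V = 0.911 m/s, Re = 7.26×10^4, f = 0.02331, h_f = 10.6 m ≈ 11.4 m ✓

D ≈ 197 mm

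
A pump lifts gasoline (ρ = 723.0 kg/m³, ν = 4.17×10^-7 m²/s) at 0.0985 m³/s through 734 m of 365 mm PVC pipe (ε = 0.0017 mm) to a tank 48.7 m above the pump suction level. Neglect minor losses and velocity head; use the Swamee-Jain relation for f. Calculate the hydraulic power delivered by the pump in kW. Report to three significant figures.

P_hyd ≈ 34.8 kW

V = 4Q/(πD²) = 0.9414 m/s; Re = 8.24×10^5; ε/D = 4.66×10^-6; f = 0.01210
h_f = f(L/D)V²/2g = 1.099 m
Total head H = z + h_f = 48.7 + 1.099 = 49.80 m
P_hyd = ρgQH = 723.0·9.81·0.0985·49.80 = 34.79 kW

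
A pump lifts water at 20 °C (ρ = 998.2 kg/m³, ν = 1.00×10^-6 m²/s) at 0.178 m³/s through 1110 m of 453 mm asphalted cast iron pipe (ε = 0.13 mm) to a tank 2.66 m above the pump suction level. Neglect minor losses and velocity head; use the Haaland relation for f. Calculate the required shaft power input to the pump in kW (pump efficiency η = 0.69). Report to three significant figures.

V = 4Q/(πD²) = 1.104 m/s; Re = 5.00×10^5; ε/D = 2.87×10^-4; f = 0.01605
h_f = f(L/D)V²/2g = 2.445 m
Total head H = z + h_f = 2.66 + 2.445 = 5.105 m
P_hyd = ρgQH = 998.2·9.81·0.178·5.105 = 8.898 kW
P_shaft = P_hyd/η = 8.898/0.69 = 12.90 kW

P_shaft ≈ 12.9 kW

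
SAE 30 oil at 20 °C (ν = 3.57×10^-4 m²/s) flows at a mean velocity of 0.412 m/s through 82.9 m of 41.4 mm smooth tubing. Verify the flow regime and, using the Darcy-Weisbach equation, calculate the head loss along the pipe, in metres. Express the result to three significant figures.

h_f ≈ 23.2 m

Re = VD/ν = 0.412·0.04140/3.57×10^-4 = 47.8 → laminar (Re < 2300)
f = 64/Re = 1.340
h_f = f(L/D)V²/(2g) = 1.340·(82.9/0.04140)·0.412²/(2·9.81) = 23.21 m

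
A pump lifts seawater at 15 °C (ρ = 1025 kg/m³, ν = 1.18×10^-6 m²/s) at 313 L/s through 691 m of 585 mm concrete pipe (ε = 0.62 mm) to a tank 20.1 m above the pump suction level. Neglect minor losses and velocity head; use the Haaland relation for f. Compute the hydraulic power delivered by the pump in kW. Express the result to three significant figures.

P_hyd ≈ 68.5 kW

V = 4Q/(πD²) = 1.165 m/s; Re = 5.77×10^5; ε/D = 0.00106; f = 0.02039
h_f = f(L/D)V²/2g = 1.665 m
Total head H = z + h_f = 20.1 + 1.665 = 21.76 m
P_hyd = ρgQH = 1025·9.81·0.313·21.76 = 68.50 kW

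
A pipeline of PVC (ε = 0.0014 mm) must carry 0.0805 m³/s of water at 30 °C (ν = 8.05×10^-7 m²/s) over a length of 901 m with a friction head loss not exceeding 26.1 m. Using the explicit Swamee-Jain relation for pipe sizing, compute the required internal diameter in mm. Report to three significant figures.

D ≈ 190 mm

Swamee-Jain (Type III): D = 0.66·[ε^1.25·(LQ²/(gh_f))^4.75 + ν·Q^9.4·(L/(gh_f))^5.2]^0.04
LQ²/(gh_f) = 0.02280; L/(gh_f) = 3.519
Term 1 = ε^1.25·(…)^4.75 = 7.64×10^-16; Term 2 = ν·Q^9.4·(…)^5.2 = 2.89×10^-14
D = 0.66·(7.64×10^-16 + 2.89×10^-14)^0.04 = 0.1899 m = 190 mm
Check: V = 2.84 m/s, Re = 6.71×10^5, f = 0.01257, h_f = 24.6 m ≈ 26.1 m ✓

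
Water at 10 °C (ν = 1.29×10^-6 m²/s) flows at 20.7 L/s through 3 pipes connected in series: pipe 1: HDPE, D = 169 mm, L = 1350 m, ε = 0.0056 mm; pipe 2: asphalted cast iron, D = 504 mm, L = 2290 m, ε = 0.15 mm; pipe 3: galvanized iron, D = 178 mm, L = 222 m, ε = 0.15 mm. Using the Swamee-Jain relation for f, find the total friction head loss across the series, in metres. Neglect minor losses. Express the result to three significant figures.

H ≈ 7.03 m

Pipe 1: V = 0.9228 m/s, Re = 1.21×10^5, ε/D = 3.31×10^-5, f = 0.01740, h_1 = f(L/D)V²/2g = 6.033 m
Pipe 2: V = 0.1038 m/s, Re = 4.05×10^4, ε/D = 2.98×10^-4, f = 0.02282, h_2 = f(L/D)V²/2g = 0.05688 m
Pipe 3: V = 0.8318 m/s, Re = 1.15×10^5, ε/D = 8.43×10^-4, f = 0.02149, h_3 = f(L/D)V²/2g = 0.9451 m
Series → Q common, losses add: H = Σh = 7.034 m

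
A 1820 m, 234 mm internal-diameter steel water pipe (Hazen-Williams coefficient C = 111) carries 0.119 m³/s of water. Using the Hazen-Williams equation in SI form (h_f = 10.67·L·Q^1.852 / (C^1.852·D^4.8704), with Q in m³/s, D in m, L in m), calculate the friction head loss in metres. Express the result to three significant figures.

h_f ≈ 72.5 m

h_f = 10.67·1820·0.119^1.852 / (111^1.852·0.234^4.8704) = 72.51 m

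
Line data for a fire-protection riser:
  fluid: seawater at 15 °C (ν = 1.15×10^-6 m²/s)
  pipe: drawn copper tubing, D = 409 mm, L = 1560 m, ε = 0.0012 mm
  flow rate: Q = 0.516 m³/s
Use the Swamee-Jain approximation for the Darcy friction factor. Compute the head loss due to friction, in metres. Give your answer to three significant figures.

V = 4Q/(πD²) = 4·0.516/(π·0.409²) = 3.927 m/s
Re = VD/ν = 3.927·0.409/1.15×10^-6 = 1.40×10^6 → turbulent
ε/D = 0.0012/409 = 2.93×10^-6
Swamee-Jain: f = 0.01107
h_f = f(L/D)V²/(2g) = 0.01107·(1560/0.409)·3.927²/(2·9.81) = 33.20 m

h_f ≈ 33.2 m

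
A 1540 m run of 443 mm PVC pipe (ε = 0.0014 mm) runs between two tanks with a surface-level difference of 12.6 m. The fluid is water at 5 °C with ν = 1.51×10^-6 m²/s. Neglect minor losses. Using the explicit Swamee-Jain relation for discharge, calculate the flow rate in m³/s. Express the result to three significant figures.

Swamee-Jain (Type II): Q = -0.965·√(gD⁵h_f/L)·ln[ε/(3.7D) + √(3.17ν²L/(gD³h_f))]
√(gD⁵h_f/L) = √(9.81·0.443⁵·12.6/1540) = 0.03701
ε/(3.7D) = 8.54×10^-7; √(3.17ν²L/(gD³h_f)) = 3.22×10^-5
Q = -0.965·0.03701·ln(3.304×10^-5) = 0.3685 m³/s
Check: V = 2.39 m/s, Re = 7.01×10^5, f = 0.01240, h_f = 12.6 m ≈ 12.6 m ✓

Q ≈ 0.368 m³/s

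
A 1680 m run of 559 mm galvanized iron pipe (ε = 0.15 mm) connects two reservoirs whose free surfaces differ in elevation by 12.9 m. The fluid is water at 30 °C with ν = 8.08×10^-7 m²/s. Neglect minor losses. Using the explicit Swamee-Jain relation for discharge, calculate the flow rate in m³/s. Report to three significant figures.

Q ≈ 0.580 m³/s

Swamee-Jain (Type II): Q = -0.965·√(gD⁵h_f/L)·ln[ε/(3.7D) + √(3.17ν²L/(gD³h_f))]
√(gD⁵h_f/L) = √(9.81·0.559⁵·12.9/1680) = 0.06412
ε/(3.7D) = 7.25×10^-5; √(3.17ν²L/(gD³h_f)) = 1.25×10^-5
Q = -0.965·0.06412·ln(8.506×10^-5) = 0.5799 m³/s
Check: V = 2.36 m/s, Re = 1.63×10^6, f = 0.01517, h_f = 13.0 m ≈ 12.9 m ✓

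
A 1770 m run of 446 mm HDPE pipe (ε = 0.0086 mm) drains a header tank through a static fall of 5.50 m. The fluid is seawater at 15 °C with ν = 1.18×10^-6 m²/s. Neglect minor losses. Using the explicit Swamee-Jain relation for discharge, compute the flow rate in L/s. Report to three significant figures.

Q ≈ 224 L/s

Swamee-Jain (Type II): Q = -0.965·√(gD⁵h_f/L)·ln[ε/(3.7D) + √(3.17ν²L/(gD³h_f))]
√(gD⁵h_f/L) = √(9.81·0.446⁵·5.50/1770) = 0.02319
ε/(3.7D) = 5.21×10^-6; √(3.17ν²L/(gD³h_f)) = 4.04×10^-5
Q = -0.965·0.02319·ln(4.561×10^-5) = 0.2237 m³/s
Check: V = 1.43 m/s, Re = 5.41×10^5, f = 0.01323, h_f = 5.49 m ≈ 5.50 m ✓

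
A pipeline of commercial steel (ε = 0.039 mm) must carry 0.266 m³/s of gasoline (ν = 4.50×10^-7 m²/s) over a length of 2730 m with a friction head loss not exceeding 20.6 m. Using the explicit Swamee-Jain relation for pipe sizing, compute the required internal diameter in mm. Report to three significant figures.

Swamee-Jain (Type III): D = 0.66·[ε^1.25·(LQ²/(gh_f))^4.75 + ν·Q^9.4·(L/(gh_f))^5.2]^0.04
LQ²/(gh_f) = 0.9558; L/(gh_f) = 13.51
Term 1 = ε^1.25·(…)^4.75 = 2.49×10^-6; Term 2 = ν·Q^9.4·(…)^5.2 = 1.34×10^-6
D = 0.66·(2.49×10^-6 + 1.34×10^-6)^0.04 = 0.4007 m = 401 mm
Check: V = 2.11 m/s, Re = 1.88×10^6, f = 0.01288, h_f = 19.9 m ≈ 20.6 m ✓

D ≈ 401 mm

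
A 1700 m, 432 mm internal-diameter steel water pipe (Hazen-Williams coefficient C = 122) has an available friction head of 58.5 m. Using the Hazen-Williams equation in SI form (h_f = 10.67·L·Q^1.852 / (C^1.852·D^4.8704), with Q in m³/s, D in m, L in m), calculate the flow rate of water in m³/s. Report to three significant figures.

Rearranging: Q = [h_f·C^1.852·D^4.8704 / (10.67·L)]^(1/1.852)
Q = [58.5·122^1.852·0.432^4.8704 / (10.67·1700)]^0.540 = 0.6060 m³/s

Q ≈ 0.606 m³/s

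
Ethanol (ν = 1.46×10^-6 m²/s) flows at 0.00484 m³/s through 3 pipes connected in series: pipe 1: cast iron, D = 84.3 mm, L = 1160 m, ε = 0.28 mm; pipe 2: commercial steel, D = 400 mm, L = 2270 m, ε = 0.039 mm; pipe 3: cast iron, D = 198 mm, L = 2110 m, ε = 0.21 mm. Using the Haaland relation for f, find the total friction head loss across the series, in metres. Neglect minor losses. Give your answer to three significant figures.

H ≈ 15.7 m

Pipe 1: V = 0.8672 m/s, Re = 5.01×10^4, ε/D = 0.00332, f = 0.02909, h_1 = f(L/D)V²/2g = 15.34 m
Pipe 2: V = 0.03852 m/s, Re = 1.06×10^4, ε/D = 9.75×10^-5, f = 0.03054, h_2 = f(L/D)V²/2g = 0.01310 m
Pipe 3: V = 0.1572 m/s, Re = 2.13×10^4, ε/D = 0.00106, f = 0.02740, h_3 = f(L/D)V²/2g = 0.3678 m
Series → Q common, losses add: H = Σh = 15.72 m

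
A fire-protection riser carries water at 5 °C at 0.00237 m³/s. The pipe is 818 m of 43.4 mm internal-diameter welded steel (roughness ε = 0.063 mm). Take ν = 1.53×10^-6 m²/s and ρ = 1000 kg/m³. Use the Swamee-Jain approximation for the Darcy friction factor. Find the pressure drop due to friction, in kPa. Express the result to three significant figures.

V = 4Q/(πD²) = 4·0.00237/(π·0.0434²) = 1.602 m/s
Re = VD/ν = 1.602·0.0434/1.53×10^-6 = 4.54×10^4 → turbulent
ε/D = 0.063/43.4 = 0.00145
Swamee-Jain: f = 0.02571
h_f = f(L/D)V²/(2g) = 0.02571·(818/0.0434)·1.602²/(2·9.81) = 63.39 m
Δp = ρg·h_f = 1000·9.81·63.39 = 621.8 kPa

Δp ≈ 622 kPa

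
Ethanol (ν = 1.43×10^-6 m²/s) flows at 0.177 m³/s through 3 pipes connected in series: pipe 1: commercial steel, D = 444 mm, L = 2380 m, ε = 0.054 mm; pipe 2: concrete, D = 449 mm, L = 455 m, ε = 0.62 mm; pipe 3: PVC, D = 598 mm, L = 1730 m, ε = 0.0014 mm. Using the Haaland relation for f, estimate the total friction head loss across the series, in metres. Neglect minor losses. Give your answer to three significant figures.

Pipe 1: V = 1.143 m/s, Re = 3.55×10^5, ε/D = 1.22×10^-4, f = 0.01509, h_1 = f(L/D)V²/2g = 5.387 m
Pipe 2: V = 1.118 m/s, Re = 3.51×10^5, ε/D = 0.00138, f = 0.02190, h_2 = f(L/D)V²/2g = 1.414 m
Pipe 3: V = 0.6302 m/s, Re = 2.64×10^5, ε/D = 2.34×10^-6, f = 0.01471, h_3 = f(L/D)V²/2g = 0.8617 m
Series → Q common, losses add: H = Σh = 7.663 m

H ≈ 7.66 m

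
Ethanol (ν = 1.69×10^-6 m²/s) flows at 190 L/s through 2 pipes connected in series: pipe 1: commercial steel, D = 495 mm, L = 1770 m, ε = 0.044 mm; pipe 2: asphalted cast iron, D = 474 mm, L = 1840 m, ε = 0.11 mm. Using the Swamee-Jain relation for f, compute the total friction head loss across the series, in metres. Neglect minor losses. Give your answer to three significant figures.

H ≈ 6.53 m

Pipe 1: V = 0.9873 m/s, Re = 2.89×10^5, ε/D = 8.89×10^-5, f = 0.01541, h_1 = f(L/D)V²/2g = 2.738 m
Pipe 2: V = 1.077 m/s, Re = 3.02×10^5, ε/D = 2.32×10^-4, f = 0.01655, h_2 = f(L/D)V²/2g = 3.796 m
Series → Q common, losses add: H = Σh = 6.534 m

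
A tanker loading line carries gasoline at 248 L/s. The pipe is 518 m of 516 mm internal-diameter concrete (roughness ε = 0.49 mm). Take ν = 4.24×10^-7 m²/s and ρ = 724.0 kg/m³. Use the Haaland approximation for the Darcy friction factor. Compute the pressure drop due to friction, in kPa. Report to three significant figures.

V = 4Q/(πD²) = 4·0.248/(π·0.516²) = 1.186 m/s
Re = VD/ν = 1.186·0.516/4.24×10^-7 = 1.44×10^6 → turbulent
ε/D = 0.49/516 = 9.50×10^-4
Haaland: f = 0.01962
h_f = f(L/D)V²/(2g) = 0.01962·(518/0.516)·1.186²/(2·9.81) = 1.412 m
Δp = ρg·h_f = 724.0·9.81·1.412 = 10.03 kPa

Δp ≈ 10.0 kPa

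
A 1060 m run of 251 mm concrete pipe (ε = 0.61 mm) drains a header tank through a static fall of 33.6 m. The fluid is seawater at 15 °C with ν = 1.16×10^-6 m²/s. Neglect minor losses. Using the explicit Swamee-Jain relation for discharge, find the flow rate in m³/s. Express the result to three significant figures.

Q ≈ 0.124 m³/s

Swamee-Jain (Type II): Q = -0.965·√(gD⁵h_f/L)·ln[ε/(3.7D) + √(3.17ν²L/(gD³h_f))]
√(gD⁵h_f/L) = √(9.81·0.251⁵·33.6/1060) = 0.01760
ε/(3.7D) = 6.57×10^-4; √(3.17ν²L/(gD³h_f)) = 2.95×10^-5
Q = -0.965·0.01760·ln(6.863×10^-4) = 0.1237 m³/s
Check: V = 2.50 m/s, Re = 5.41×10^5, f = 0.02508, h_f = 33.8 m ≈ 33.6 m ✓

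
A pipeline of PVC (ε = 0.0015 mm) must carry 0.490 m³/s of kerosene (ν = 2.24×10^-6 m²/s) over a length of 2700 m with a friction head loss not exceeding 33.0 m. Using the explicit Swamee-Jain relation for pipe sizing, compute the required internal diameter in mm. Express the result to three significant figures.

D ≈ 466 mm

Swamee-Jain (Type III): D = 0.66·[ε^1.25·(LQ²/(gh_f))^4.75 + ν·Q^9.4·(L/(gh_f))^5.2]^0.04
LQ²/(gh_f) = 2.003; L/(gh_f) = 8.340
Term 1 = ε^1.25·(…)^4.75 = 1.42×10^-6; Term 2 = ν·Q^9.4·(…)^5.2 = 1.69×10^-4
D = 0.66·(1.42×10^-6 + 1.69×10^-4)^0.04 = 0.4665 m = 466 mm
Check: V = 2.87 m/s, Re = 5.97×10^5, f = 0.01274, h_f = 30.9 m ≈ 33.0 m ✓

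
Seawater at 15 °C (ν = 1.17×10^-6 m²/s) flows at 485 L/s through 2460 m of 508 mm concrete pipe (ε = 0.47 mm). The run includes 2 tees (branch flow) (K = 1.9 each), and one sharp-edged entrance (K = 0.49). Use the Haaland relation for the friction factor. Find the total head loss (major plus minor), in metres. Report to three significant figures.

V = 4Q/(πD²) = 2.393 m/s; V²/2g = 0.2918 m
Re = 1.04×10^6, ε/D = 9.25×10^-4 → f = 0.01958 (Haaland)
Major: h_f = f(L/D)·V²/2g = 0.01958·4843·0.2918 = 27.67 m
Minor: ΣK = 4.29; h_m = ΣK·V²/2g = 1.252 m
Total H_L = 27.67 + 1.252 = 28.92 m

H_L ≈ 28.9 m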